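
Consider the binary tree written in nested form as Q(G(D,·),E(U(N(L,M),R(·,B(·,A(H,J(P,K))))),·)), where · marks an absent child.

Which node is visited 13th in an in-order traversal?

J

In-order visits the left subtree, then the node, then the right subtree.
At Q: go left to G.
  At G: go left to D.
    D is a leaf — visit D.
  Visit G.
  At G: no right child.
Visit Q.
At Q: go right to E.
  At E: go left to U.
    At U: go left to N.
      At N: go left to L.
        L is a leaf — visit L.
      Visit N.
      At N: go right to M.
        M is a leaf — visit M.
    Visit U.
    At U: go right to R.
      At R: no left child.
      Visit R.
      At R: go right to B.
        At B: no left child.
        Visit B.
        At B: go right to A.
          At A: go left to H.
            H is a leaf — visit H.
          Visit A.
          At A: go right to J.
            At J: go left to P.
              P is a leaf — visit P.
            Visit J.
            At J: go right to K.
              K is a leaf — visit K.
  Visit E.
  At E: no right child.
Full in-order sequence: D, G, Q, L, N, M, U, R, B, H, A, P, J, K, E.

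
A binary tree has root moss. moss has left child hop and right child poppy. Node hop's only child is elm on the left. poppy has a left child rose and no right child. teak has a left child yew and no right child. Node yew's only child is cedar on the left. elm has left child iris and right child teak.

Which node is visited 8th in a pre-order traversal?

poppy

Pre-order visits the node, then its left subtree, then its right subtree.
Visit moss.
At moss: go left to hop.
  Visit hop.
  At hop: go left to elm.
    Visit elm.
    At elm: go left to iris.
      iris is a leaf — visit iris.
    At elm: go right to teak.
      Visit teak.
      At teak: go left to yew.
        Visit yew.
        At yew: go left to cedar.
          cedar is a leaf — visit cedar.
        At yew: no right child.
      At teak: no right child.
  At hop: no right child.
At moss: go right to poppy.
  Visit poppy.
  At poppy: go left to rose.
    rose is a leaf — visit rose.
  At poppy: no right child.
Full pre-order sequence: moss, hop, elm, iris, teak, yew, cedar, poppy, rose.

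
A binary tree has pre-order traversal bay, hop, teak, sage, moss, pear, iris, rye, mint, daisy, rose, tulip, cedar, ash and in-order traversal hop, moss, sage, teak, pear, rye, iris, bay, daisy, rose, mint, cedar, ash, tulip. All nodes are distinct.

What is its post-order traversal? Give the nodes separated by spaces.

The first element of pre-order is the root; it splits in-order into left and right subtrees.
Root bay: left subtree has 7 nodes {hop, moss, sage, teak, pear, rye, iris}, right has 6 {daisy, rose, mint, cedar, ash, tulip}.
  Root hop: left subtree has 0 nodes { }, right has 6 {moss, sage, teak, pear, rye, iris}.
    Root teak: left subtree has 2 nodes {moss, sage}, right has 3 {pear, rye, iris}.
      Root sage: left subtree has 1 node {moss}, right has 0 { }.
      Root pear: left subtree has 0 nodes { }, right has 2 {rye, iris}.
        Root iris: left subtree has 1 node {rye}, right has 0 { }.
  Root mint: left subtree has 2 nodes {daisy, rose}, right has 3 {cedar, ash, tulip}.
    Root daisy: left subtree has 0 nodes { }, right has 1 {rose}.
    Root tulip: left subtree has 2 nodes {cedar, ash}, right has 0 { }.
      Root cedar: left subtree has 0 nodes { }, right has 1 {ash}.

moss sage rye iris pear teak hop rose daisy ash cedar tulip mint bay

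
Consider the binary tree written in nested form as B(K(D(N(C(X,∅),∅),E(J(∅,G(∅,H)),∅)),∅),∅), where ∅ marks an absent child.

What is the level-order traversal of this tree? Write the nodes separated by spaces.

B K D N E C J X G H

Level-order visits nodes level by level from the root, left to right within each level.
Level 0: B
Level 1: K
Level 2: D
Level 3: N, E
Level 4: C, J
Level 5: X, G
Level 6: H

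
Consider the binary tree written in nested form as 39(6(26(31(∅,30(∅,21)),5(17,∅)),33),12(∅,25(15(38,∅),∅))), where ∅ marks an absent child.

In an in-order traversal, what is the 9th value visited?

39

In-order visits the left subtree, then the node, then the right subtree.
At 39: go left to 6.
  At 6: go left to 26.
    At 26: go left to 31.
      At 31: no left child.
      Visit 31.
      At 31: go right to 30.
        At 30: no left child.
        Visit 30.
        At 30: go right to 21.
          21 is a leaf — visit 21.
    Visit 26.
    At 26: go right to 5.
      At 5: go left to 17.
        17 is a leaf — visit 17.
      Visit 5.
      At 5: no right child.
  Visit 6.
  At 6: go right to 33.
    33 is a leaf — visit 33.
Visit 39.
At 39: go right to 12.
  At 12: no left child.
  Visit 12.
  At 12: go right to 25.
    At 25: go left to 15.
      At 15: go left to 38.
        38 is a leaf — visit 38.
      Visit 15.
      At 15: no right child.
    Visit 25.
    At 25: no right child.
Full in-order sequence: 31, 30, 21, 26, 17, 5, 6, 33, 39, 12, 38, 15, 25.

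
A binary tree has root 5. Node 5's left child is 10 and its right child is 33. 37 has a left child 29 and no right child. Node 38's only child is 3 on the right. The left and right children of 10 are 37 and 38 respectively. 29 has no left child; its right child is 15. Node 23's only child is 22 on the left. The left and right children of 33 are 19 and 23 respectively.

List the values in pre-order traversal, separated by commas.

5, 10, 37, 29, 15, 38, 3, 33, 19, 23, 22

Pre-order visits the node, then its left subtree, then its right subtree.
Visit 5.
At 5: go left to 10.
  Visit 10.
  At 10: go left to 37.
    Visit 37.
    At 37: go left to 29.
      Visit 29.
      At 29: no left child.
      At 29: go right to 15.
        15 is a leaf — visit 15.
    At 37: no right child.
  At 10: go right to 38.
    Visit 38.
    At 38: no left child.
    At 38: go right to 3.
      3 is a leaf — visit 3.
At 5: go right to 33.
  Visit 33.
  At 33: go left to 19.
    19 is a leaf — visit 19.
  At 33: go right to 23.
    Visit 23.
    At 23: go left to 22.
      22 is a leaf — visit 22.
    At 23: no right child.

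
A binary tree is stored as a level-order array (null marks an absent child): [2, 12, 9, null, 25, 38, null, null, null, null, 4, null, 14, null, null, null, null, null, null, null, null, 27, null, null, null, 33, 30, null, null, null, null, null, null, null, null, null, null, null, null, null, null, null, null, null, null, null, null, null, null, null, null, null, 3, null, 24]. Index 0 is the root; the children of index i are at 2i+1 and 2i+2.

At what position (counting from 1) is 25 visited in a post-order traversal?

Post-order visits the left subtree, then the right subtree, then the node.
At 2: go left to 12.
  At 12: no left child.
  At 12: go right to 25.
    At 25: no left child.
    At 25: go right to 4.
      At 4: go left to 27.
        27 is a leaf — visit 27.
      At 4: no right child.
      Visit 4.
    Visit 25.
  Visit 12.
At 2: go right to 9.
  At 9: go left to 38.
    At 38: no left child.
    At 38: go right to 14.
      At 14: go left to 33.
        At 33: no left child.
        At 33: go right to 3.
          3 is a leaf — visit 3.
        Visit 33.
      At 14: go right to 30.
        At 30: no left child.
        At 30: go right to 24.
          24 is a leaf — visit 24.
        Visit 30.
      Visit 14.
    Visit 38.
  At 9: no right child.
  Visit 9.
Visit 2.
Full post-order sequence: 27, 4, 25, 12, 3, 33, 24, 30, 14, 38, 9, 2.

3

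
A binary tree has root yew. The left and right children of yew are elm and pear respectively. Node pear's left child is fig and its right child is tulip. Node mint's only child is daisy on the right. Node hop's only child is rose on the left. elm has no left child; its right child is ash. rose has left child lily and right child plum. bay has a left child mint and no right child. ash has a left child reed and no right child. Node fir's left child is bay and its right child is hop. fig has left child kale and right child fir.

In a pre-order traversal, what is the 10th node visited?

Pre-order visits the node, then its left subtree, then its right subtree.
Visit yew.
At yew: go left to elm.
  Visit elm.
  At elm: no left child.
  At elm: go right to ash.
    Visit ash.
    At ash: go left to reed.
      reed is a leaf — visit reed.
    At ash: no right child.
At yew: go right to pear.
  Visit pear.
  At pear: go left to fig.
    Visit fig.
    At fig: go left to kale.
      kale is a leaf — visit kale.
    At fig: go right to fir.
      Visit fir.
      At fir: go left to bay.
        Visit bay.
        At bay: go left to mint.
          Visit mint.
          At mint: no left child.
          At mint: go right to daisy.
            daisy is a leaf — visit daisy.
        At bay: no right child.
      At fir: go right to hop.
        Visit hop.
        At hop: go left to rose.
          Visit rose.
          At rose: go left to lily.
            lily is a leaf — visit lily.
          At rose: go right to plum.
            plum is a leaf — visit plum.
        At hop: no right child.
  At pear: go right to tulip.
    tulip is a leaf — visit tulip.
Full pre-order sequence: yew, elm, ash, reed, pear, fig, kale, fir, bay, mint, daisy, hop, rose, lily, plum, tulip.

mint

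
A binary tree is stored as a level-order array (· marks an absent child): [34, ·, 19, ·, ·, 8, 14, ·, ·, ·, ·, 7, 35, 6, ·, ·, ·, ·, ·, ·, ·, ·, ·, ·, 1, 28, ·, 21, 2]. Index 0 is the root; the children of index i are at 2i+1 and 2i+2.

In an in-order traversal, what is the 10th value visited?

2

In-order visits the left subtree, then the node, then the right subtree.
At 34: no left child.
Visit 34.
At 34: go right to 19.
  At 19: go left to 8.
    At 8: go left to 7.
      At 7: no left child.
      Visit 7.
      At 7: go right to 1.
        1 is a leaf — visit 1.
    Visit 8.
    At 8: go right to 35.
      At 35: go left to 28.
        28 is a leaf — visit 28.
      Visit 35.
      At 35: no right child.
  Visit 19.
  At 19: go right to 14.
    At 14: go left to 6.
      At 6: go left to 21.
        21 is a leaf — visit 21.
      Visit 6.
      At 6: go right to 2.
        2 is a leaf — visit 2.
    Visit 14.
    At 14: no right child.
Full in-order sequence: 34, 7, 1, 8, 28, 35, 19, 21, 6, 2, 14.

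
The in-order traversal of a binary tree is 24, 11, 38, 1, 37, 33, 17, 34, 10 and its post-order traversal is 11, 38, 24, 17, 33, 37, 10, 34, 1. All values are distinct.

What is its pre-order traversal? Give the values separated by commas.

The last element of post-order is the root; it splits in-order into left and right subtrees.
Root 1: left subtree has 3 nodes {24, 11, 38}, right has 5 {37, 33, 17, 34, 10}.
  Root 24: left subtree has 0 nodes { }, right has 2 {11, 38}.
    Root 38: left subtree has 1 node {11}, right has 0 { }.
  Root 34: left subtree has 3 nodes {37, 33, 17}, right has 1 {10}.
    Root 37: left subtree has 0 nodes { }, right has 2 {33, 17}.
      Root 33: left subtree has 0 nodes { }, right has 1 {17}.

1, 24, 38, 11, 34, 37, 33, 17, 10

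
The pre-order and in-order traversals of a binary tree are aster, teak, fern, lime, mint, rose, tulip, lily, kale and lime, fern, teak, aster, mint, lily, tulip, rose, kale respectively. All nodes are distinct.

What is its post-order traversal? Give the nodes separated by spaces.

The first element of pre-order is the root; it splits in-order into left and right subtrees.
Root aster: left subtree has 3 nodes {lime, fern, teak}, right has 5 {mint, lily, tulip, rose, kale}.
  Root teak: left subtree has 2 nodes {lime, fern}, right has 0 { }.
    Root fern: left subtree has 1 node {lime}, right has 0 { }.
  Root mint: left subtree has 0 nodes { }, right has 4 {lily, tulip, rose, kale}.
    Root rose: left subtree has 2 nodes {lily, tulip}, right has 1 {kale}.
      Root tulip: left subtree has 1 node {lily}, right has 0 { }.

lime fern teak lily tulip kale rose mint aster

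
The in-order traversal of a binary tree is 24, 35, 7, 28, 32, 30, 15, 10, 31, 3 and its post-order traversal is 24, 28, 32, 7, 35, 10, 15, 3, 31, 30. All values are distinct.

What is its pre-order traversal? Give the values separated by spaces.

The last element of post-order is the root; it splits in-order into left and right subtrees.
Root 30: left subtree has 5 nodes {24, 35, 7, 28, 32}, right has 4 {15, 10, 31, 3}.
  Root 35: left subtree has 1 node {24}, right has 3 {7, 28, 32}.
    Root 7: left subtree has 0 nodes { }, right has 2 {28, 32}.
      Root 32: left subtree has 1 node {28}, right has 0 { }.
  Root 31: left subtree has 2 nodes {15, 10}, right has 1 {3}.
    Root 15: left subtree has 0 nodes { }, right has 1 {10}.

30 35 24 7 32 28 31 15 10 3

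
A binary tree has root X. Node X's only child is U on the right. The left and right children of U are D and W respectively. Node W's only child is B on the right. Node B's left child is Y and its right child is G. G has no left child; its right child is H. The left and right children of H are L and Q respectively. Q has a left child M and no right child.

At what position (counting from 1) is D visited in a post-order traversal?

Post-order visits the left subtree, then the right subtree, then the node.
At X: no left child.
At X: go right to U.
  At U: go left to D.
    D is a leaf — visit D.
  At U: go right to W.
    At W: no left child.
    At W: go right to B.
      At B: go left to Y.
        Y is a leaf — visit Y.
      At B: go right to G.
        At G: no left child.
        At G: go right to H.
          At H: go left to L.
            L is a leaf — visit L.
          At H: go right to Q.
            At Q: go left to M.
              M is a leaf — visit M.
            At Q: no right child.
            Visit Q.
          Visit H.
        Visit G.
      Visit B.
    Visit W.
  Visit U.
Visit X.
Full post-order sequence: D, Y, L, M, Q, H, G, B, W, U, X.

1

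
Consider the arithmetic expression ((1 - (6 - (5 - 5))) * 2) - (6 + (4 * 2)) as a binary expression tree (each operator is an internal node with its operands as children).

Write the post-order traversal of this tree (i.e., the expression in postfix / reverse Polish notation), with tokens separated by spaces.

Post-order on an expression tree gives postfix notation: for each operator, emit left operand, right operand, then the operator.

1 6 5 5 - - - 2 * 6 4 2 * + -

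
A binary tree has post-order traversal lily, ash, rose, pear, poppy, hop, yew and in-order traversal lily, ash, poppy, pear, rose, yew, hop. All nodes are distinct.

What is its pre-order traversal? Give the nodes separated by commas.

The last element of post-order is the root; it splits in-order into left and right subtrees.
Root yew: left subtree has 5 nodes {lily, ash, poppy, pear, rose}, right has 1 {hop}.
  Root poppy: left subtree has 2 nodes {lily, ash}, right has 2 {pear, rose}.
    Root ash: left subtree has 1 node {lily}, right has 0 { }.
    Root pear: left subtree has 0 nodes { }, right has 1 {rose}.

yew, poppy, ash, lily, pear, rose, hop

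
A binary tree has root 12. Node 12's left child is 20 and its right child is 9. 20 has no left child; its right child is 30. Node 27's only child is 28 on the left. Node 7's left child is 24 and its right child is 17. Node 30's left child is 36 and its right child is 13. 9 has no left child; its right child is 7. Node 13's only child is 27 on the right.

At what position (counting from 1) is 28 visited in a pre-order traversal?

7

Pre-order visits the node, then its left subtree, then its right subtree.
Visit 12.
At 12: go left to 20.
  Visit 20.
  At 20: no left child.
  At 20: go right to 30.
    Visit 30.
    At 30: go left to 36.
      36 is a leaf — visit 36.
    At 30: go right to 13.
      Visit 13.
      At 13: no left child.
      At 13: go right to 27.
        Visit 27.
        At 27: go left to 28.
          28 is a leaf — visit 28.
        At 27: no right child.
At 12: go right to 9.
  Visit 9.
  At 9: no left child.
  At 9: go right to 7.
    Visit 7.
    At 7: go left to 24.
      24 is a leaf — visit 24.
    At 7: go right to 17.
      17 is a leaf — visit 17.
Full pre-order sequence: 12, 20, 30, 36, 13, 27, 28, 9, 7, 24, 17.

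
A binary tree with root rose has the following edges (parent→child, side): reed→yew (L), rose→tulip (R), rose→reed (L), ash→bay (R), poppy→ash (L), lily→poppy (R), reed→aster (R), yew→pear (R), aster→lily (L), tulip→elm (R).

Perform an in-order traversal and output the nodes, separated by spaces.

In-order visits the left subtree, then the node, then the right subtree.
At rose: go left to reed.
  At reed: go left to yew.
    At yew: no left child.
    Visit yew.
    At yew: go right to pear.
      pear is a leaf — visit pear.
  Visit reed.
  At reed: go right to aster.
    At aster: go left to lily.
      At lily: no left child.
      Visit lily.
      At lily: go right to poppy.
        At poppy: go left to ash.
          At ash: no left child.
          Visit ash.
          At ash: go right to bay.
            bay is a leaf — visit bay.
        Visit poppy.
        At poppy: no right child.
    Visit aster.
    At aster: no right child.
Visit rose.
At rose: go right to tulip.
  At tulip: no left child.
  Visit tulip.
  At tulip: go right to elm.
    elm is a leaf — visit elm.

yew pear reed lily ash bay poppy aster rose tulip elm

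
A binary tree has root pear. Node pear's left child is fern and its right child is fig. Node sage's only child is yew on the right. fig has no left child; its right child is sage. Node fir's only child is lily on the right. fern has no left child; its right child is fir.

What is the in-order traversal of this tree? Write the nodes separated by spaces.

fern fir lily pear fig sage yew

In-order visits the left subtree, then the node, then the right subtree.
At pear: go left to fern.
  At fern: no left child.
  Visit fern.
  At fern: go right to fir.
    At fir: no left child.
    Visit fir.
    At fir: go right to lily.
      lily is a leaf — visit lily.
Visit pear.
At pear: go right to fig.
  At fig: no left child.
  Visit fig.
  At fig: go right to sage.
    At sage: no left child.
    Visit sage.
    At sage: go right to yew.
      yew is a leaf — visit yew.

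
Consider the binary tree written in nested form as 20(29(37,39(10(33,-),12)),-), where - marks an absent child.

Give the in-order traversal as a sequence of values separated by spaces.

37 29 33 10 39 12 20

In-order visits the left subtree, then the node, then the right subtree.
At 20: go left to 29.
  At 29: go left to 37.
    37 is a leaf — visit 37.
  Visit 29.
  At 29: go right to 39.
    At 39: go left to 10.
      At 10: go left to 33.
        33 is a leaf — visit 33.
      Visit 10.
      At 10: no right child.
    Visit 39.
    At 39: go right to 12.
      12 is a leaf — visit 12.
Visit 20.
At 20: no right child.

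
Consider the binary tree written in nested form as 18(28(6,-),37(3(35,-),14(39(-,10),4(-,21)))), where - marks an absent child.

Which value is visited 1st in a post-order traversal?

Post-order visits the left subtree, then the right subtree, then the node.
At 18: go left to 28.
  At 28: go left to 6.
    6 is a leaf — visit 6.
  At 28: no right child.
  Visit 28.
At 18: go right to 37.
  At 37: go left to 3.
    At 3: go left to 35.
      35 is a leaf — visit 35.
    At 3: no right child.
    Visit 3.
  At 37: go right to 14.
    At 14: go left to 39.
      At 39: no left child.
      At 39: go right to 10.
        10 is a leaf — visit 10.
      Visit 39.
    At 14: go right to 4.
      At 4: no left child.
      At 4: go right to 21.
        21 is a leaf — visit 21.
      Visit 4.
    Visit 14.
  Visit 37.
Visit 18.
Full post-order sequence: 6, 28, 35, 3, 10, 39, 21, 4, 14, 37, 18.

6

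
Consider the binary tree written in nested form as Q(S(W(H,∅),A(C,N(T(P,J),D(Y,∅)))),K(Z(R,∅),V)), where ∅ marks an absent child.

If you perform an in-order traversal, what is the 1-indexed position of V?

In-order visits the left subtree, then the node, then the right subtree.
At Q: go left to S.
  At S: go left to W.
    At W: go left to H.
      H is a leaf — visit H.
    Visit W.
    At W: no right child.
  Visit S.
  At S: go right to A.
    At A: go left to C.
      C is a leaf — visit C.
    Visit A.
    At A: go right to N.
      At N: go left to T.
        At T: go left to P.
          P is a leaf — visit P.
        Visit T.
        At T: go right to J.
          J is a leaf — visit J.
      Visit N.
      At N: go right to D.
        At D: go left to Y.
          Y is a leaf — visit Y.
        Visit D.
        At D: no right child.
Visit Q.
At Q: go right to K.
  At K: go left to Z.
    At Z: go left to R.
      R is a leaf — visit R.
    Visit Z.
    At Z: no right child.
  Visit K.
  At K: go right to V.
    V is a leaf — visit V.
Full in-order sequence: H, W, S, C, A, P, T, J, N, Y, D, Q, R, Z, K, V.

16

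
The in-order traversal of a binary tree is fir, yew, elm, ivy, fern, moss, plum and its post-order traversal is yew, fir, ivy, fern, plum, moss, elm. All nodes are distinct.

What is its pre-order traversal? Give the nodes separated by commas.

elm, fir, yew, moss, fern, ivy, plum

The last element of post-order is the root; it splits in-order into left and right subtrees.
Root elm: left subtree has 2 nodes {fir, yew}, right has 4 {ivy, fern, moss, plum}.
  Root fir: left subtree has 0 nodes { }, right has 1 {yew}.
  Root moss: left subtree has 2 nodes {ivy, fern}, right has 1 {plum}.
    Root fern: left subtree has 1 node {ivy}, right has 0 { }.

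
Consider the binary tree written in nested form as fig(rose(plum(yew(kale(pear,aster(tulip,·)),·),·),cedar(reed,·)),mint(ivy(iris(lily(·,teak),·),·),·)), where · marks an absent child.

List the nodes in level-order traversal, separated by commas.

fig, rose, mint, plum, cedar, ivy, yew, reed, iris, kale, lily, pear, aster, teak, tulip

Level-order visits nodes level by level from the root, left to right within each level.
Level 0: fig
Level 1: rose, mint
Level 2: plum, cedar, ivy
Level 3: yew, reed, iris
Level 4: kale, lily
Level 5: pear, aster, teak
Level 6: tulip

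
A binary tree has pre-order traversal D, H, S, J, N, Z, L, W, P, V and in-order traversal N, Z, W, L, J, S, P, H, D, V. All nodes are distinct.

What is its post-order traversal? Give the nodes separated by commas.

The first element of pre-order is the root; it splits in-order into left and right subtrees.
Root D: left subtree has 8 nodes {N, Z, W, L, J, S, P, H}, right has 1 {V}.
  Root H: left subtree has 7 nodes {N, Z, W, L, J, S, P}, right has 0 { }.
    Root S: left subtree has 5 nodes {N, Z, W, L, J}, right has 1 {P}.
      Root J: left subtree has 4 nodes {N, Z, W, L}, right has 0 { }.
        Root N: left subtree has 0 nodes { }, right has 3 {Z, W, L}.
          Root Z: left subtree has 0 nodes { }, right has 2 {W, L}.
            Root L: left subtree has 1 node {W}, right has 0 { }.

W, L, Z, N, J, P, S, H, V, D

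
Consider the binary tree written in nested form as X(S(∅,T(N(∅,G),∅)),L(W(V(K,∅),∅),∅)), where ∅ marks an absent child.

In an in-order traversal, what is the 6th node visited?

In-order visits the left subtree, then the node, then the right subtree.
At X: go left to S.
  At S: no left child.
  Visit S.
  At S: go right to T.
    At T: go left to N.
      At N: no left child.
      Visit N.
      At N: go right to G.
        G is a leaf — visit G.
    Visit T.
    At T: no right child.
Visit X.
At X: go right to L.
  At L: go left to W.
    At W: go left to V.
      At V: go left to K.
        K is a leaf — visit K.
      Visit V.
      At V: no right child.
    Visit W.
    At W: no right child.
  Visit L.
  At L: no right child.
Full in-order sequence: S, N, G, T, X, K, V, W, L.

K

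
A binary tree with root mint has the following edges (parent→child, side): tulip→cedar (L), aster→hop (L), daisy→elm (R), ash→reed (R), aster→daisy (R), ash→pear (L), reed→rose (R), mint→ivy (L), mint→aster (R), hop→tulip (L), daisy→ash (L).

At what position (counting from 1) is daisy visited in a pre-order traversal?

7

Pre-order visits the node, then its left subtree, then its right subtree.
Visit mint.
At mint: go left to ivy.
  ivy is a leaf — visit ivy.
At mint: go right to aster.
  Visit aster.
  At aster: go left to hop.
    Visit hop.
    At hop: go left to tulip.
      Visit tulip.
      At tulip: go left to cedar.
        cedar is a leaf — visit cedar.
      At tulip: no right child.
    At hop: no right child.
  At aster: go right to daisy.
    Visit daisy.
    At daisy: go left to ash.
      Visit ash.
      At ash: go left to pear.
        pear is a leaf — visit pear.
      At ash: go right to reed.
        Visit reed.
        At reed: no left child.
        At reed: go right to rose.
          rose is a leaf — visit rose.
    At daisy: go right to elm.
      elm is a leaf — visit elm.
Full pre-order sequence: mint, ivy, aster, hop, tulip, cedar, daisy, ash, pear, reed, rose, elm.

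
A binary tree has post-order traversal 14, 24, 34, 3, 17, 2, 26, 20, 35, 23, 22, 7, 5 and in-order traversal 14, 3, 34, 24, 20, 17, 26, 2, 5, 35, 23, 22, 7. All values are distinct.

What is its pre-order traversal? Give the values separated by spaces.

The last element of post-order is the root; it splits in-order into left and right subtrees.
Root 5: left subtree has 8 nodes {14, 3, 34, 24, 20, 17, 26, 2}, right has 4 {35, 23, 22, 7}.
  Root 20: left subtree has 4 nodes {14, 3, 34, 24}, right has 3 {17, 26, 2}.
    Root 3: left subtree has 1 node {14}, right has 2 {34, 24}.
      Root 34: left subtree has 0 nodes { }, right has 1 {24}.
    Root 26: left subtree has 1 node {17}, right has 1 {2}.
  Root 7: left subtree has 3 nodes {35, 23, 22}, right has 0 { }.
    Root 22: left subtree has 2 nodes {35, 23}, right has 0 { }.
      Root 23: left subtree has 1 node {35}, right has 0 { }.

5 20 3 14 34 24 26 17 2 7 22 23 35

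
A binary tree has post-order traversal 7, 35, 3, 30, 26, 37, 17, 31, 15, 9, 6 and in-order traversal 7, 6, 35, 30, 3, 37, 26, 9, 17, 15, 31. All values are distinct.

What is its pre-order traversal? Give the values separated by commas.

The last element of post-order is the root; it splits in-order into left and right subtrees.
Root 6: left subtree has 1 node {7}, right has 9 {35, 30, 3, 37, 26, 9, 17, 15, 31}.
  Root 9: left subtree has 5 nodes {35, 30, 3, 37, 26}, right has 3 {17, 15, 31}.
    Root 37: left subtree has 3 nodes {35, 30, 3}, right has 1 {26}.
      Root 30: left subtree has 1 node {35}, right has 1 {3}.
    Root 15: left subtree has 1 node {17}, right has 1 {31}.

6, 7, 9, 37, 30, 35, 3, 26, 15, 17, 31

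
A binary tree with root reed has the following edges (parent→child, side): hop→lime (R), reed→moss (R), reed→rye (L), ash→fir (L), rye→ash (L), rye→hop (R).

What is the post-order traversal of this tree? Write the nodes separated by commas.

Post-order visits the left subtree, then the right subtree, then the node.
At reed: go left to rye.
  At rye: go left to ash.
    At ash: go left to fir.
      fir is a leaf — visit fir.
    At ash: no right child.
    Visit ash.
  At rye: go right to hop.
    At hop: no left child.
    At hop: go right to lime.
      lime is a leaf — visit lime.
    Visit hop.
  Visit rye.
At reed: go right to moss.
  moss is a leaf — visit moss.
Visit reed.

fir, ash, lime, hop, rye, moss, reed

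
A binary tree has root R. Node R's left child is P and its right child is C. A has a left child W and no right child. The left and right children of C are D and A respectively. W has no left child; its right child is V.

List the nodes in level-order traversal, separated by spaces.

Level-order visits nodes level by level from the root, left to right within each level.
Level 0: R
Level 1: P, C
Level 2: D, A
Level 3: W
Level 4: V

R P C D A W V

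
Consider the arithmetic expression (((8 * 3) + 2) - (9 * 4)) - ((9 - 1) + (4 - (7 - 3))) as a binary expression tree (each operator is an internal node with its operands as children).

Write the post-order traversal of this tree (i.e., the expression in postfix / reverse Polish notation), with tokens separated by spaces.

8 3 * 2 + 9 4 * - 9 1 - 4 7 3 - - + -

Post-order on an expression tree gives postfix notation: for each operator, emit left operand, right operand, then the operator.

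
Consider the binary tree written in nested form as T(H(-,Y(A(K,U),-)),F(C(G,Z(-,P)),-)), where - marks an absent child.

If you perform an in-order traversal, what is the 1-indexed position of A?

3

In-order visits the left subtree, then the node, then the right subtree.
At T: go left to H.
  At H: no left child.
  Visit H.
  At H: go right to Y.
    At Y: go left to A.
      At A: go left to K.
        K is a leaf — visit K.
      Visit A.
      At A: go right to U.
        U is a leaf — visit U.
    Visit Y.
    At Y: no right child.
Visit T.
At T: go right to F.
  At F: go left to C.
    At C: go left to G.
      G is a leaf — visit G.
    Visit C.
    At C: go right to Z.
      At Z: no left child.
      Visit Z.
      At Z: go right to P.
        P is a leaf — visit P.
  Visit F.
  At F: no right child.
Full in-order sequence: H, K, A, U, Y, T, G, C, Z, P, F.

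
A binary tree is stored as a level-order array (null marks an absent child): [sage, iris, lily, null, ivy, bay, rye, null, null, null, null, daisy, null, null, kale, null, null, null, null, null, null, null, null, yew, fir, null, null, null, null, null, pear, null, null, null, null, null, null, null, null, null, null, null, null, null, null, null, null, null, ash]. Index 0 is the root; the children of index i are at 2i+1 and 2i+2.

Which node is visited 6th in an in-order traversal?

In-order visits the left subtree, then the node, then the right subtree.
At sage: go left to iris.
  At iris: no left child.
  Visit iris.
  At iris: go right to ivy.
    ivy is a leaf — visit ivy.
Visit sage.
At sage: go right to lily.
  At lily: go left to bay.
    At bay: go left to daisy.
      At daisy: go left to yew.
        At yew: no left child.
        Visit yew.
        At yew: go right to ash.
          ash is a leaf — visit ash.
      Visit daisy.
      At daisy: go right to fir.
        fir is a leaf — visit fir.
    Visit bay.
    At bay: no right child.
  Visit lily.
  At lily: go right to rye.
    At rye: no left child.
    Visit rye.
    At rye: go right to kale.
      At kale: no left child.
      Visit kale.
      At kale: go right to pear.
        pear is a leaf — visit pear.
Full in-order sequence: iris, ivy, sage, yew, ash, daisy, fir, bay, lily, rye, kale, pear.

daisy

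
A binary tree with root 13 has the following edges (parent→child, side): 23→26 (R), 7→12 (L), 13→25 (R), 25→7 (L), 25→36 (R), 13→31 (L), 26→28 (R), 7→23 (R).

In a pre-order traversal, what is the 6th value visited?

Pre-order visits the node, then its left subtree, then its right subtree.
Visit 13.
At 13: go left to 31.
  31 is a leaf — visit 31.
At 13: go right to 25.
  Visit 25.
  At 25: go left to 7.
    Visit 7.
    At 7: go left to 12.
      12 is a leaf — visit 12.
    At 7: go right to 23.
      Visit 23.
      At 23: no left child.
      At 23: go right to 26.
        Visit 26.
        At 26: no left child.
        At 26: go right to 28.
          28 is a leaf — visit 28.
  At 25: go right to 36.
    36 is a leaf — visit 36.
Full pre-order sequence: 13, 31, 25, 7, 12, 23, 26, 28, 36.

23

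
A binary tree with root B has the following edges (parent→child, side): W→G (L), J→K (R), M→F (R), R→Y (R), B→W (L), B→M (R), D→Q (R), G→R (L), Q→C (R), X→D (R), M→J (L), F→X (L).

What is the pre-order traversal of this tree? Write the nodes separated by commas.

Pre-order visits the node, then its left subtree, then its right subtree.
Visit B.
At B: go left to W.
  Visit W.
  At W: go left to G.
    Visit G.
    At G: go left to R.
      Visit R.
      At R: no left child.
      At R: go right to Y.
        Y is a leaf — visit Y.
    At G: no right child.
  At W: no right child.
At B: go right to M.
  Visit M.
  At M: go left to J.
    Visit J.
    At J: no left child.
    At J: go right to K.
      K is a leaf — visit K.
  At M: go right to F.
    Visit F.
    At F: go left to X.
      Visit X.
      At X: no left child.
      At X: go right to D.
        Visit D.
        At D: no left child.
        At D: go right to Q.
          Visit Q.
          At Q: no left child.
          At Q: go right to C.
            C is a leaf — visit C.
    At F: no right child.

B, W, G, R, Y, M, J, K, F, X, D, Q, C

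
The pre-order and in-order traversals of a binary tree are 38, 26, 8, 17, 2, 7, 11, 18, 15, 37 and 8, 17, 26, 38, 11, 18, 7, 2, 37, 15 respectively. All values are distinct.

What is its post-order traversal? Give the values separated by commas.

The first element of pre-order is the root; it splits in-order into left and right subtrees.
Root 38: left subtree has 3 nodes {8, 17, 26}, right has 6 {11, 18, 7, 2, 37, 15}.
  Root 26: left subtree has 2 nodes {8, 17}, right has 0 { }.
    Root 8: left subtree has 0 nodes { }, right has 1 {17}.
  Root 2: left subtree has 3 nodes {11, 18, 7}, right has 2 {37, 15}.
    Root 7: left subtree has 2 nodes {11, 18}, right has 0 { }.
      Root 11: left subtree has 0 nodes { }, right has 1 {18}.
    Root 15: left subtree has 1 node {37}, right has 0 { }.

17, 8, 26, 18, 11, 7, 37, 15, 2, 38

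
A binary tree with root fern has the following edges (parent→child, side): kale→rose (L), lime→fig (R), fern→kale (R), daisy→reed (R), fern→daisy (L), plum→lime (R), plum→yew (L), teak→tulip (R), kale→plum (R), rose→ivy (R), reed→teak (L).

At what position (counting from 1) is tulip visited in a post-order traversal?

1

Post-order visits the left subtree, then the right subtree, then the node.
At fern: go left to daisy.
  At daisy: no left child.
  At daisy: go right to reed.
    At reed: go left to teak.
      At teak: no left child.
      At teak: go right to tulip.
        tulip is a leaf — visit tulip.
      Visit teak.
    At reed: no right child.
    Visit reed.
  Visit daisy.
At fern: go right to kale.
  At kale: go left to rose.
    At rose: no left child.
    At rose: go right to ivy.
      ivy is a leaf — visit ivy.
    Visit rose.
  At kale: go right to plum.
    At plum: go left to yew.
      yew is a leaf — visit yew.
    At plum: go right to lime.
      At lime: no left child.
      At lime: go right to fig.
        fig is a leaf — visit fig.
      Visit lime.
    Visit plum.
  Visit kale.
Visit fern.
Full post-order sequence: tulip, teak, reed, daisy, ivy, rose, yew, fig, lime, plum, kale, fern.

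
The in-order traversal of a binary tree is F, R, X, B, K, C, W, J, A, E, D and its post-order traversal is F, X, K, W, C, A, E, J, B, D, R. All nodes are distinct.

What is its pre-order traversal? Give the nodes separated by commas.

R, F, D, B, X, J, C, K, W, E, A

The last element of post-order is the root; it splits in-order into left and right subtrees.
Root R: left subtree has 1 node {F}, right has 9 {X, B, K, C, W, J, A, E, D}.
  Root D: left subtree has 8 nodes {X, B, K, C, W, J, A, E}, right has 0 { }.
    Root B: left subtree has 1 node {X}, right has 6 {K, C, W, J, A, E}.
      Root J: left subtree has 3 nodes {K, C, W}, right has 2 {A, E}.
        Root C: left subtree has 1 node {K}, right has 1 {W}.
        Root E: left subtree has 1 node {A}, right has 0 { }.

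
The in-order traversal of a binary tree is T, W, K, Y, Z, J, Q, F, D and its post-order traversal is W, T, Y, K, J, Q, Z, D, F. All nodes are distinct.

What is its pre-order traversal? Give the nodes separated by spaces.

F Z K T W Y Q J D

The last element of post-order is the root; it splits in-order into left and right subtrees.
Root F: left subtree has 7 nodes {T, W, K, Y, Z, J, Q}, right has 1 {D}.
  Root Z: left subtree has 4 nodes {T, W, K, Y}, right has 2 {J, Q}.
    Root K: left subtree has 2 nodes {T, W}, right has 1 {Y}.
      Root T: left subtree has 0 nodes { }, right has 1 {W}.
    Root Q: left subtree has 1 node {J}, right has 0 { }.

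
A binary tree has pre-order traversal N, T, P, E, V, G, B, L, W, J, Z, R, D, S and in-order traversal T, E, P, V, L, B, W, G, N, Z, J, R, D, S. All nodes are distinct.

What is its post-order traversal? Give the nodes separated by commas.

The first element of pre-order is the root; it splits in-order into left and right subtrees.
Root N: left subtree has 8 nodes {T, E, P, V, L, B, W, G}, right has 5 {Z, J, R, D, S}.
  Root T: left subtree has 0 nodes { }, right has 7 {E, P, V, L, B, W, G}.
    Root P: left subtree has 1 node {E}, right has 5 {V, L, B, W, G}.
      Root V: left subtree has 0 nodes { }, right has 4 {L, B, W, G}.
        Root G: left subtree has 3 nodes {L, B, W}, right has 0 { }.
          Root B: left subtree has 1 node {L}, right has 1 {W}.
  Root J: left subtree has 1 node {Z}, right has 3 {R, D, S}.
    Root R: left subtree has 0 nodes { }, right has 2 {D, S}.
      Root D: left subtree has 0 nodes { }, right has 1 {S}.

E, L, W, B, G, V, P, T, Z, S, D, R, J, N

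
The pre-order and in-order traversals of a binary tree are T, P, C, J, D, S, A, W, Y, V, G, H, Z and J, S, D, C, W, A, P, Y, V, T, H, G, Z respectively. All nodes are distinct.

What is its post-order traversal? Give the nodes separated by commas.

The first element of pre-order is the root; it splits in-order into left and right subtrees.
Root T: left subtree has 9 nodes {J, S, D, C, W, A, P, Y, V}, right has 3 {H, G, Z}.
  Root P: left subtree has 6 nodes {J, S, D, C, W, A}, right has 2 {Y, V}.
    Root C: left subtree has 3 nodes {J, S, D}, right has 2 {W, A}.
      Root J: left subtree has 0 nodes { }, right has 2 {S, D}.
        Root D: left subtree has 1 node {S}, right has 0 { }.
      Root A: left subtree has 1 node {W}, right has 0 { }.
    Root Y: left subtree has 0 nodes { }, right has 1 {V}.
  Root G: left subtree has 1 node {H}, right has 1 {Z}.

S, D, J, W, A, C, V, Y, P, H, Z, G, T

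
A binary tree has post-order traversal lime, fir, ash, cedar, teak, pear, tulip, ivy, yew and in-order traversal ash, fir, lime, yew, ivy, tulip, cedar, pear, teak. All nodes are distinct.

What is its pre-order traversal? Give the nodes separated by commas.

The last element of post-order is the root; it splits in-order into left and right subtrees.
Root yew: left subtree has 3 nodes {ash, fir, lime}, right has 5 {ivy, tulip, cedar, pear, teak}.
  Root ash: left subtree has 0 nodes { }, right has 2 {fir, lime}.
    Root fir: left subtree has 0 nodes { }, right has 1 {lime}.
  Root ivy: left subtree has 0 nodes { }, right has 4 {tulip, cedar, pear, teak}.
    Root tulip: left subtree has 0 nodes { }, right has 3 {cedar, pear, teak}.
      Root pear: left subtree has 1 node {cedar}, right has 1 {teak}.

yew, ash, fir, lime, ivy, tulip, pear, cedar, teak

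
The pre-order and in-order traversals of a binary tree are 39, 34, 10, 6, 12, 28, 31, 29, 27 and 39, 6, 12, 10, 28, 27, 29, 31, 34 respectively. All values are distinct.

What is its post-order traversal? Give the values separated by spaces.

The first element of pre-order is the root; it splits in-order into left and right subtrees.
Root 39: left subtree has 0 nodes { }, right has 8 {6, 12, 10, 28, 27, 29, 31, 34}.
  Root 34: left subtree has 7 nodes {6, 12, 10, 28, 27, 29, 31}, right has 0 { }.
    Root 10: left subtree has 2 nodes {6, 12}, right has 4 {28, 27, 29, 31}.
      Root 6: left subtree has 0 nodes { }, right has 1 {12}.
      Root 28: left subtree has 0 nodes { }, right has 3 {27, 29, 31}.
        Root 31: left subtree has 2 nodes {27, 29}, right has 0 { }.
          Root 29: left subtree has 1 node {27}, right has 0 { }.

12 6 27 29 31 28 10 34 39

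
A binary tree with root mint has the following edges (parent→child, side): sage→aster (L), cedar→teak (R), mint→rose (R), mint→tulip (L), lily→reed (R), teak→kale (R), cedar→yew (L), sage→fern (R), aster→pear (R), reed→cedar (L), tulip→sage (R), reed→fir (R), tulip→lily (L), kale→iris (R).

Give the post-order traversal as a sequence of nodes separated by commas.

yew, iris, kale, teak, cedar, fir, reed, lily, pear, aster, fern, sage, tulip, rose, mint

Post-order visits the left subtree, then the right subtree, then the node.
At mint: go left to tulip.
  At tulip: go left to lily.
    At lily: no left child.
    At lily: go right to reed.
      At reed: go left to cedar.
        At cedar: go left to yew.
          yew is a leaf — visit yew.
        At cedar: go right to teak.
          At teak: no left child.
          At teak: go right to kale.
            At kale: no left child.
            At kale: go right to iris.
              iris is a leaf — visit iris.
            Visit kale.
          Visit teak.
        Visit cedar.
      At reed: go right to fir.
        fir is a leaf — visit fir.
      Visit reed.
    Visit lily.
  At tulip: go right to sage.
    At sage: go left to aster.
      At aster: no left child.
      At aster: go right to pear.
        pear is a leaf — visit pear.
      Visit aster.
    At sage: go right to fern.
      fern is a leaf — visit fern.
    Visit sage.
  Visit tulip.
At mint: go right to rose.
  rose is a leaf — visit rose.
Visit mint.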